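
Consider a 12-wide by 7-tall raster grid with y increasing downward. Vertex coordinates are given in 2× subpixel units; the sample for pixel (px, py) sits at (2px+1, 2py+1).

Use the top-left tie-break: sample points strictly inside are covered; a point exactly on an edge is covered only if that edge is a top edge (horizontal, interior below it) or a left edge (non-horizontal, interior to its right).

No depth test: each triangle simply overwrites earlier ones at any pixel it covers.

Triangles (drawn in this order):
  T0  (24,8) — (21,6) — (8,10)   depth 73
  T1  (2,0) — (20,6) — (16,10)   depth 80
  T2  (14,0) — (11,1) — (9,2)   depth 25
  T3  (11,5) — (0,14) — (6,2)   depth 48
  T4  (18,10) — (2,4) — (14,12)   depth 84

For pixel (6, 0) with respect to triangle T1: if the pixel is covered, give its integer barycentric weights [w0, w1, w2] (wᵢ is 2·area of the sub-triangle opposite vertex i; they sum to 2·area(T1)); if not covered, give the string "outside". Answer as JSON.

T0:
  2·area = 38  (B↔C swapped to make it positive)
  edge (24, 8)→(8, 10): d=(-16,2) right/bottom  bias=-1
  edge (8, 10)→(21, 6): d=(13,-4) top-left  bias=+0
  edge (21, 6)→(24, 8): d=(3,2) right/bottom  bias=-1
    (9,3)@(19, 7): e=[26,5,7] → █
    (10,3)@(21, 7): e=[22,13,3] → █
    (11,3)@(23, 7): e=[18,21,-1] → ·
    (6,4)@(13, 9): e=[6,7,25] → █
    (7,4)@(15, 9): e=[2,15,21] → █
    (8,4)@(17, 9): e=[-2,23,17] → ·
    (9,4)@(19, 9): e=[-6,31,13] → ·
    (10,4)@(21, 9): e=[-10,39,9] → ·
    (6,5)@(13, 11): e=[-26,33,31] → ·
    (7,5)@(15, 11): e=[-30,41,27] → ·
  covered (4 px):
    · · · · · · · · · · · ·
    · · · · · · · · · · · ·
    · · · · · · · · · · · ·
    · · · · · · · · · █ █ ·
    · · · · · · █ █ · · · ·
    · · · · · · · · · · · ·
    · · · · · · · · · · · ·
T1:
  2·area = 96
  edge (2, 0)→(20, 6): d=(18,6) right/bottom  bias=-1
  edge (20, 6)→(16, 10): d=(-4,4) right/bottom  bias=-1
  edge (16, 10)→(2, 0): d=(-14,-10) top-left  bias=+0
    (2,0)@(5, 1): e=[0,80,16] → ·  [on edge]
    (3,1)@(7, 3): e=[24,64,8] → █
    (4,1)@(9, 3): e=[12,56,28] → █
    (5,1)@(11, 3): e=[0,48,48] → ·  [on edge]
    (11,1)@(23, 3): e=[-72,0,168] → ·  [on edge]
    (3,2)@(7, 5): e=[60,56,-20] → ·
    (4,2)@(9, 5): e=[48,48,0] → █  [on edge]
    (5,2)@(11, 5): e=[36,40,20] → █
    (6,2)@(13, 5): e=[24,32,40] → █
    (7,2)@(15, 5): e=[12,24,60] → █
    (8,2)@(17, 5): e=[0,16,80] → ·  [on edge]
    (10,2)@(21, 5): e=[-24,0,120] → ·  [on edge]
    (9,3)@(19, 7): e=[24,0,72] → ·  [on edge]
    (11,3)@(23, 7): e=[0,-16,112] → ·  [on edge]
    (8,4)@(17, 9): e=[72,0,24] → ·  [on edge]
    (7,5)@(15, 11): e=[120,0,-24] → ·  [on edge]
    (6,6)@(13, 13): e=[168,0,-72] → ·  [on edge]
  covered (10 px):
    · · · · · · · · · · · ·
    · · · █ █ · · · · · · ·
    · · · · █ █ █ █ · · · ·
    · · · · · · █ █ █ · · ·
    · · · · · · · █ · · · ·
    · · · · · · · · · · · ·
    · · · · · · · · · · · ·
T2:
  2·area = 1  (B↔C swapped to make it positive)
  edge (14, 0)→(9, 2): d=(-5,2) right/bottom  bias=-1
  edge (9, 2)→(11, 1): d=(2,-1) top-left  bias=+0
  edge (11, 1)→(14, 0): d=(3,-1) top-left  bias=+0
    (5,0)@(11, 1): e=[1,0,0] → █  [on edge]
    (6,0)@(13, 1): e=[-3,2,2] → ·
    (2,1)@(5, 3): e=[3,-2,0] → ·  [on edge]
    (3,1)@(7, 3): e=[-1,0,2] → ·  [on edge]
    (5,1)@(11, 3): e=[-9,4,6] → ·
    (1,2)@(3, 5): e=[-3,0,4] → ·  [on edge]
  covered (1 px):
    · · · · · █ · · · · · ·
    · · · · · · · · · · · ·
    · · · · · · · · · · · ·
    · · · · · · · · · · · ·
    · · · · · · · · · · · ·
    · · · · · · · · · · · ·
    · · · · · · · · · · · ·
T3:
  2·area = 78
  edge (11, 5)→(0, 14): d=(-11,9) right/bottom  bias=-1
  edge (0, 14)→(6, 2): d=(6,-12) top-left  bias=+0
  edge (6, 2)→(11, 5): d=(5,3) right/bottom  bias=-1
    (3,1)@(7, 3): e=[58,18,2] → █
    (4,1)@(9, 3): e=[40,42,-4] → ·
    (2,2)@(5, 5): e=[54,6,18] → █
    (4,2)@(9, 5): e=[18,54,6] → █
    (5,2)@(11, 5): e=[0,78,0] → ·  [on edge]
    (2,3)@(5, 7): e=[32,18,28] → █
    (4,3)@(9, 7): e=[-4,66,16] → ·
    (1,4)@(3, 9): e=[28,6,44] → █
    (3,4)@(7, 9): e=[-8,54,32] → ·
    (1,5)@(3, 11): e=[6,18,54] → █
    (2,5)@(5, 11): e=[-12,42,48] → ·
    (10,5)@(21, 11): e=[-156,234,0] → ·  [on edge]
  covered (10 px):
    · · · · · · · · · · · ·
    · · · █ · · · · · · · ·
    · · █ █ █ · · · · · · ·
    · · █ █ · · · · · · · ·
    · █ █ · · · · · · · · ·
    · █ · · · · · · · · · ·
    █ · · · · · · · · · · ·
T4:
  2·area = 56  (B↔C swapped to make it positive)
  edge (18, 10)→(14, 12): d=(-4,2) right/bottom  bias=-1
  edge (14, 12)→(2, 4): d=(-12,-8) top-left  bias=+0
  edge (2, 4)→(18, 10): d=(16,6) right/bottom  bias=-1
    (3,3)@(7, 7): e=[34,4,18] → █
    (4,3)@(9, 7): e=[30,20,6] → █
    (5,3)@(11, 7): e=[26,36,-6] → ·
    (3,4)@(7, 9): e=[26,-20,50] → ·
    (4,4)@(9, 9): e=[22,-4,38] → ·
    (5,4)@(11, 9): e=[18,12,26] → █
    (6,4)@(13, 9): e=[14,28,14] → █
    (7,4)@(15, 9): e=[10,44,2] → █
    (8,4)@(17, 9): e=[6,60,-10] → ·
    (5,5)@(11, 11): e=[10,-12,58] → ·
    (6,5)@(13, 11): e=[6,4,46] → █
    (8,5)@(17, 11): e=[-2,36,22] → ·
  covered (7 px):
    · · · · · · · · · · · ·
    · · · · · · · · · · · ·
    · · · · · · · · · · · ·
    · · · █ █ · · · · · · ·
    · · · · · █ █ █ · · · ·
    · · · · · · █ █ · · · ·
    · · · · · · · · · · · ·

Final: "outside"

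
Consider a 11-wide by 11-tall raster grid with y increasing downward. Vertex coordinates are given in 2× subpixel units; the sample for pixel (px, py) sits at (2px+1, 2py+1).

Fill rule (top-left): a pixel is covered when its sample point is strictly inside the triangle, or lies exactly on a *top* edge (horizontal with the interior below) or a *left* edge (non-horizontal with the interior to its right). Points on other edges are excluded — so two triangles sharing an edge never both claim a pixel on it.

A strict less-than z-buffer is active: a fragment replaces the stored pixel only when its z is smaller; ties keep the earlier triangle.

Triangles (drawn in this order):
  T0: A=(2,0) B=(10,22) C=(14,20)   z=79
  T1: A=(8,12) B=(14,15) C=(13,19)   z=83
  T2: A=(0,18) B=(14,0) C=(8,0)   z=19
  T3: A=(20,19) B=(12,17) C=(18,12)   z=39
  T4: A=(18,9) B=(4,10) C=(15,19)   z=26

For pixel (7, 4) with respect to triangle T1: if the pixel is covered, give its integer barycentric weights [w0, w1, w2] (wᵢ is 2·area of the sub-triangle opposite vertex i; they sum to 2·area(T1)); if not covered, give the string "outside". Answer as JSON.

T0:
  2·area = 104  (B↔C swapped to make it positive)
  edge (2, 0)→(14, 20): d=(12,20) right/bottom  bias=-1
  edge (14, 20)→(10, 22): d=(-4,2) right/bottom  bias=-1
  edge (10, 22)→(2, 0): d=(-8,-22) top-left  bias=+0
    (2,2)@(5, 5): e=[0,78,26] → ·  [on edge]
    (2,3)@(5, 7): e=[24,70,10] → #
    (3,3)@(7, 7): e=[-16,66,54] → ·
    (2,4)@(5, 9): e=[48,62,-6] → ·
    (3,4)@(7, 9): e=[8,58,38] → #
    (4,4)@(9, 9): e=[-32,54,82] → ·
    (3,5)@(7, 11): e=[32,50,22] → #
    (4,5)@(9, 11): e=[-8,46,66] → ·
    (3,6)@(7, 13): e=[56,42,6] → #
    (4,6)@(9, 13): e=[16,38,50] → #
    (5,6)@(11, 13): e=[-24,34,94] → ·
    (3,7)@(7, 15): e=[80,34,-10] → ·
    (5,7)@(11, 15): e=[0,26,78] → ·  [on edge]
  covered (12 px):
    · · · · · · · · · · ·
    · · · · · · · · · · ·
    · · · · · · · · · · ·
    · · # · · · · · · · ·
    · · · # · · · · · · ·
    · · · # · · · · · · ·
    · · · # # · · · · · ·
    · · · · # · · · · · ·
    · · · · # # · · · · ·
    · · · · # # # · · · ·
    · · · · · # · · · · ·
T1:
  2·area = 27
  edge (8, 12)→(14, 15): d=(6,3) right/bottom  bias=-1
  edge (14, 15)→(13, 19): d=(-1,4) right/bottom  bias=-1
  edge (13, 19)→(8, 12): d=(-5,-7) top-left  bias=+0
    (8,1)@(17, 3): e=[-81,0,108] → ·  [on edge]
    (1,2)@(3, 5): e=[-27,54,0] → ·  [on edge]
    (7,5)@(15, 11): e=[-27,0,54] → ·  [on edge]
    (4,6)@(9, 13): e=[3,22,2] → #
    (5,6)@(11, 13): e=[-3,14,16] → ·
    (4,7)@(9, 15): e=[15,20,-8] → ·
    (5,7)@(11, 15): e=[9,12,6] → #
    (6,7)@(13, 15): e=[3,4,20] → #
    (7,7)@(15, 15): e=[-3,-4,34] → ·
    (5,8)@(11, 17): e=[21,10,-4] → ·
    (6,8)@(13, 17): e=[15,2,10] → #
    (7,8)@(15, 17): e=[9,-6,24] → ·
    (6,9)@(13, 19): e=[27,0,0] → ·  [on edge]
  covered (4 px):
    · · · · · · · · · · ·
    · · · · · · · · · · ·
    · · · · · · · · · · ·
    · · · · · · · · · · ·
    · · · · · · · · · · ·
    · · · · · · · · · · ·
    · · · · # · · · · · ·
    · · · · · # # · · · ·
    · · · · · · # · · · ·
    · · · · · · · · · · ·
    · · · · · · · · · · ·
T2:
  2·area = 108  (B↔C swapped to make it positive)
  edge (0, 18)→(8, 0): d=(8,-18) top-left  bias=+0
  edge (8, 0)→(14, 0): d=(6,0) top-left  bias=+0
  edge (14, 0)→(0, 18): d=(-14,18) right/bottom  bias=-1
    (4,0)@(9, 1): e=[26,6,76] → #
    (5,0)@(11, 1): e=[62,6,40] → #
    (6,0)@(13, 1): e=[98,6,4] → #
    (7,0)@(15, 1): e=[134,6,-32] → ·
    (3,1)@(7, 3): e=[6,18,84] → #
    (6,1)@(13, 3): e=[114,18,-24] → ·
    (3,2)@(7, 5): e=[22,30,56] → #
    (5,2)@(11, 5): e=[94,30,-16] → ·
    (2,3)@(5, 7): e=[2,42,64] → #
    (4,3)@(9, 7): e=[74,42,-8] → ·
    (2,4)@(5, 9): e=[18,54,36] → #
    (3,4)@(7, 9): e=[54,54,0] → ·  [on edge]
  covered (13 px):
    · · · · # # # · · · ·
    · · · # # # · · · · ·
    · · · # # · · · · · ·
    · · # # · · · · · · ·
    · · # · · · · · · · ·
    · · # · · · · · · · ·
    · # · · · · · · · · ·
    · · · · · · · · · · ·
    · · · · · · · · · · ·
    · · · · · · · · · · ·
    · · · · · · · · · · ·
T3:
  2·area = 52
  edge (20, 19)→(12, 17): d=(-8,-2) top-left  bias=+0
  edge (12, 17)→(18, 12): d=(6,-5) top-left  bias=+0
  edge (18, 12)→(20, 19): d=(2,7) right/bottom  bias=-1
    (8,6)@(17, 13): e=[42,1,9] → #
    (9,6)@(19, 13): e=[46,11,-5] → ·
    (7,7)@(15, 15): e=[22,3,27] → #
    (9,7)@(19, 15): e=[30,23,-1] → ·
    (6,8)@(13, 17): e=[2,5,45] → #
    (9,8)@(19, 17): e=[14,35,3] → #
    (10,8)@(21, 17): e=[18,45,-11] → ·
    (6,9)@(13, 19): e=[-14,17,49] → ·
    (7,9)@(15, 19): e=[-10,27,35] → ·
    (8,9)@(17, 19): e=[-6,37,21] → ·
    (9,9)@(19, 19): e=[-2,47,7] → ·
  covered (7 px):
    · · · · · · · · · · ·
    · · · · · · · · · · ·
    · · · · · · · · · · ·
    · · · · · · · · · · ·
    · · · · · · · · · · ·
    · · · · · · · · · · ·
    · · · · · · · · # · ·
    · · · · · · · # # · ·
    · · · · · · # # # # ·
    · · · · · · · · · · ·
    · · · · · · · · · · ·
T4:
  2·area = 137  (B↔C swapped to make it positive)
  edge (18, 9)→(15, 19): d=(-3,10) right/bottom  bias=-1
  edge (15, 19)→(4, 10): d=(-11,-9) top-left  bias=+0
  edge (4, 10)→(18, 9): d=(14,-1) top-left  bias=+0
    (3,5)@(7, 11): e=[104,16,17] → #
    (4,5)@(9, 11): e=[84,34,19] → #
    (5,5)@(11, 11): e=[64,52,21] → #
    (6,5)@(13, 11): e=[44,70,23] → #
    (7,5)@(15, 11): e=[24,88,25] → #
    (8,5)@(17, 11): e=[4,106,27] → #
    (9,5)@(19, 11): e=[-16,124,29] → ·
    (3,6)@(7, 13): e=[98,-6,45] → ·
    (4,6)@(9, 13): e=[78,12,47] → #
    (8,6)@(17, 13): e=[-2,84,55] → ·
    (4,7)@(9, 15): e=[72,-10,75] → ·
    (5,7)@(11, 15): e=[52,8,77] → #
    (7,9)@(15, 19): e=[0,0,137] → ·  [on edge]
  covered (15 px):
    · · · · · · · · · · ·
    · · · · · · · · · · ·
    · · · · · · · · · · ·
    · · · · · · · · · · ·
    · · · · · · · · · · ·
    · · · # # # # # # · ·
    · · · · # # # # · · ·
    · · · · · # # # · · ·
    · · · · · · # # · · ·
    · · · · · · · · · · ·
    · · · · · · · · · · ·

Result: "outside"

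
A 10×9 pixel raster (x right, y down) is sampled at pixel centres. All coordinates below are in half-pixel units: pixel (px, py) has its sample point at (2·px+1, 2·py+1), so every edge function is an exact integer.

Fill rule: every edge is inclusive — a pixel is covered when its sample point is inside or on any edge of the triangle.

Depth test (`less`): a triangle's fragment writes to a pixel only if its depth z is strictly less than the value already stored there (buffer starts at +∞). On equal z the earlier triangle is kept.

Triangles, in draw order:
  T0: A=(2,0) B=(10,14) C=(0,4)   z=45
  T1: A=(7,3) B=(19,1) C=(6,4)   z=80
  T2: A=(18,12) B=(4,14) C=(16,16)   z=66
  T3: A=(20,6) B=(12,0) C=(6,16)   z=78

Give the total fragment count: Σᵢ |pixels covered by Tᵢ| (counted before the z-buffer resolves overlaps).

T0:
  2·area = 60
  edge (2, 0)→(10, 14): d=(8,14) inclusive
  edge (10, 14)→(0, 4): d=(-10,-10) inclusive
  edge (0, 4)→(2, 0): d=(2,-4) inclusive
    (0,1)@(1, 3): e=[38,20,2] → █
    (1,1)@(3, 3): e=[10,40,10] → █
    (2,1)@(5, 3): e=[-18,60,18] → ·
    (0,2)@(1, 5): e=[54,0,6] → █  [on edge]
    (2,2)@(5, 5): e=[-2,40,22] → ·
    (0,3)@(1, 7): e=[70,-20,10] → ·
    (1,3)@(3, 7): e=[42,0,18] → █  [on edge]
    (2,3)@(5, 7): e=[14,20,26] → █
    (3,3)@(7, 7): e=[-14,40,34] → ·
    (1,4)@(3, 9): e=[58,-20,22] → ·
    (2,4)@(5, 9): e=[30,0,30] → █  [on edge]
    (3,4)@(7, 9): e=[2,20,38] → █
    (3,5)@(7, 11): e=[18,0,42] → █  [on edge]
    (4,6)@(9, 13): e=[6,0,54] → █  [on edge]
    (5,7)@(11, 15): e=[-6,0,66] → ·  [on edge]
    (6,8)@(13, 17): e=[-18,0,78] → ·  [on edge]
  covered (10 px):
    · · · · · · · · · ·
    █ █ · · · · · · · ·
    █ █ · · · · · · · ·
    · █ █ · · · · · · ·
    · · █ █ · · · · · ·
    · · · █ · · · · · ·
    · · · · █ · · · · ·
    · · · · · · · · · ·
    · · · · · · · · · ·
T1:
  2·area = 10
  edge (7, 3)→(19, 1): d=(12,-2) inclusive
  edge (19, 1)→(6, 4): d=(-13,3) inclusive
  edge (6, 4)→(7, 3): d=(1,-1) inclusive
    (4,0)@(9, 1): e=[-20,30,0] → ·  [on edge]
    (9,0)@(19, 1): e=[0,0,10] → █  [on edge]
    (3,1)@(7, 3): e=[0,10,0] → █  [on edge]
    (4,1)@(9, 3): e=[4,4,2] → █
    (5,1)@(11, 3): e=[8,-2,4] → ·
    (9,1)@(19, 3): e=[24,-26,12] → ·
    (2,2)@(5, 5): e=[20,-10,0] → ·  [on edge]
    (3,2)@(7, 5): e=[24,-16,2] → ·
    (4,2)@(9, 5): e=[28,-22,4] → ·
    (1,3)@(3, 7): e=[40,-30,0] → ·  [on edge]
    (0,4)@(1, 9): e=[60,-50,0] → ·  [on edge]
  covered (3 px):
    · · · · · · · · · █
    · · · █ █ · · · · ·
    · · · · · · · · · ·
    · · · · · · · · · ·
    · · · · · · · · · ·
    · · · · · · · · · ·
    · · · · · · · · · ·
    · · · · · · · · · ·
    · · · · · · · · · ·
T2:
  2·area = 52  (B↔C swapped to make it positive)
  edge (18, 12)→(16, 16): d=(-2,4) inclusive
  edge (16, 16)→(4, 14): d=(-12,-2) inclusive
  edge (4, 14)→(18, 12): d=(14,-2) inclusive
    (5,6)@(11, 13): e=[26,26,0] → █  [on edge]
    (6,6)@(13, 13): e=[18,30,4] → █
    (7,6)@(15, 13): e=[10,34,8] → █
    (8,6)@(17, 13): e=[2,38,12] → █
    (9,6)@(19, 13): e=[-6,42,16] → ·
    (5,7)@(11, 15): e=[22,2,28] → █
    (8,7)@(17, 15): e=[-2,14,40] → ·
    (5,8)@(11, 17): e=[18,-22,56] → ·
    (6,8)@(13, 17): e=[10,-18,60] → ·
    (7,8)@(15, 17): e=[2,-14,64] → ·
  covered (7 px):
    · · · · · · · · · ·
    · · · · · · · · · ·
    · · · · · · · · · ·
    · · · · · · · · · ·
    · · · · · · · · · ·
    · · · · · · · · · ·
    · · · · · █ █ █ █ ·
    · · · · · █ █ █ · ·
    · · · · · · · · · ·
T3:
  2·area = 164  (B↔C swapped to make it positive)
  edge (20, 6)→(6, 16): d=(-14,10) inclusive
  edge (6, 16)→(12, 0): d=(6,-16) inclusive
  edge (12, 0)→(20, 6): d=(8,6) inclusive
    (6,0)@(13, 1): e=[140,22,2] → █
    (7,0)@(15, 1): e=[120,54,-10] → ·
    (5,1)@(11, 3): e=[132,2,30] → █
    (7,1)@(15, 3): e=[92,66,6] → █
    (8,1)@(17, 3): e=[72,98,-6] → ·
    (5,2)@(11, 5): e=[104,14,46] → █
    (8,2)@(17, 5): e=[44,110,10] → █
    (9,2)@(19, 5): e=[24,142,-2] → ·
    (5,3)@(11, 7): e=[76,26,62] → █
    (9,3)@(19, 7): e=[-4,154,14] → ·
    (4,4)@(9, 9): e=[68,6,90] → █
    (8,4)@(17, 9): e=[-12,134,42] → ·
    (6,5)@(13, 11): e=[0,82,82] → █  [on edge]
  covered (21 px):
    · · · · · · █ · · ·
    · · · · · █ █ █ · ·
    · · · · · █ █ █ █ ·
    · · · · · █ █ █ █ ·
    · · · · █ █ █ █ · ·
    · · · · █ █ █ · · ·
    · · · · █ · · · · ·
    · · · █ · · · · · ·
    · · · · · · · · · ·

Result: 41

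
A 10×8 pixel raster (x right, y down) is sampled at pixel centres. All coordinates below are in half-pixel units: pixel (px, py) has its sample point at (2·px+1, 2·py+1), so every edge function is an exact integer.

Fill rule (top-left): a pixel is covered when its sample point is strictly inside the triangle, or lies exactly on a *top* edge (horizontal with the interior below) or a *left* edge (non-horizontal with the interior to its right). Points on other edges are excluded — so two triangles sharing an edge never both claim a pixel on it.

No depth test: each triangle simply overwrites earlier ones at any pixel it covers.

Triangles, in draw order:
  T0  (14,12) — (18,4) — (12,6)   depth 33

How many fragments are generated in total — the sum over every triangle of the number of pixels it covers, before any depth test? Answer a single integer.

T0:
  2·area = 40  (B↔C swapped to make it positive)
  edge (14, 12)→(12, 6): d=(-2,-6) top-left  bias=+0
  edge (12, 6)→(18, 4): d=(6,-2) top-left  bias=+0
  edge (18, 4)→(14, 12): d=(-4,8) right/bottom  bias=-1
    (5,1)@(11, 3): e=[0,-20,60] → .  [on edge]
    (7,2)@(15, 5): e=[20,0,20] → X  [on edge]
    (8,2)@(17, 5): e=[32,4,4] → X
    (9,2)@(19, 5): e=[44,8,-12] → .
    (4,3)@(9, 7): e=[-20,0,60] → .  [on edge]
    (6,3)@(13, 7): e=[4,8,28] → X
    (8,3)@(17, 7): e=[28,16,-4] → .
    (1,4)@(3, 9): e=[-60,0,100] → .  [on edge]
    (6,4)@(13, 9): e=[0,20,20] → X  [on edge]
    (8,4)@(17, 9): e=[24,28,-12] → .
    (6,5)@(13, 11): e=[-4,32,12] → .
    (7,5)@(15, 11): e=[8,36,-4] → .
    (7,7)@(15, 15): e=[0,60,-20] → .  [on edge]
  covered (6 px):
    . . . . . . . . . .
    . . . . . . . . . .
    . . . . . . . X X .
    . . . . . . X X . .
    . . . . . . X X . .
    . . . . . . . . . .
    . . . . . . . . . .
    . . . . . . . . . .

Answer: 6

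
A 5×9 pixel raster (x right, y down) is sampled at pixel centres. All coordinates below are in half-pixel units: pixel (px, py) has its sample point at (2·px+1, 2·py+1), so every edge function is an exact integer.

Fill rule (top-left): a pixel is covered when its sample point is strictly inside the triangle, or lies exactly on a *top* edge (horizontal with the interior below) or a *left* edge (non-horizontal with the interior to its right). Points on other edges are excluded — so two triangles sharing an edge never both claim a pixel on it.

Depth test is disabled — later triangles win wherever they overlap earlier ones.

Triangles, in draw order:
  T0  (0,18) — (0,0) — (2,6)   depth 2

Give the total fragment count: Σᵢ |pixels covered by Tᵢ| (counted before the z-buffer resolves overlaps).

T0:
  2·area = 36
  edge (0, 18)→(0, 0): d=(0,-18) top-left  bias=+0
  edge (0, 0)→(2, 6): d=(2,6) right/bottom  bias=-1
  edge (2, 6)→(0, 18): d=(-2,12) right/bottom  bias=-1
    (0,1)@(1, 3): e=[18,0,18] → ·  [on edge]
    (0,2)@(1, 5): e=[18,4,14] → #
    (1,2)@(3, 5): e=[54,-8,-10] → ·
    (0,3)@(1, 7): e=[18,8,10] → #
    (1,3)@(3, 7): e=[54,-4,-14] → ·
    (0,4)@(1, 9): e=[18,12,6] → #
    (1,4)@(3, 9): e=[54,0,-18] → ·  [on edge]
    (0,5)@(1, 11): e=[18,16,2] → #
    (1,5)@(3, 11): e=[54,4,-22] → ·
    (0,6)@(1, 13): e=[18,20,-2] → ·
    (2,7)@(5, 15): e=[90,0,-54] → ·  [on edge]
  covered (4 px):
    · · · · ·
    · · · · ·
    # · · · ·
    # · · · ·
    # · · · ·
    # · · · ·
    · · · · ·
    · · · · ·
    · · · · ·

Result: 4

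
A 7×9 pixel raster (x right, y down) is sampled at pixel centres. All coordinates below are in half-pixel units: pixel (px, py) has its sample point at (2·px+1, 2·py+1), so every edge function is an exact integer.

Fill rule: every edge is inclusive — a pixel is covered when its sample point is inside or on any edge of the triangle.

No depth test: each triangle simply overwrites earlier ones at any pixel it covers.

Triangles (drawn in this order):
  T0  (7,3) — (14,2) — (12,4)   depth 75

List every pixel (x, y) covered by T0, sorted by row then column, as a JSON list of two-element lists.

T0:
  2·area = 12
  edge (7, 3)→(14, 2): d=(7,-1) inclusive
  edge (14, 2)→(12, 4): d=(-2,2) inclusive
  edge (12, 4)→(7, 3): d=(-5,-1) inclusive
    (3,1)@(7, 3): e=[0,12,0] → #  [on edge]
    (4,1)@(9, 3): e=[2,8,2] → #
    (5,1)@(11, 3): e=[4,4,4] → #
    (6,1)@(13, 3): e=[6,0,6] → #  [on edge]
    (3,2)@(7, 5): e=[14,8,-10] → ·
    (4,2)@(9, 5): e=[16,4,-8] → ·
    (5,2)@(11, 5): e=[18,0,-6] → ·  [on edge]
    (6,2)@(13, 5): e=[20,-4,-4] → ·
    (4,3)@(9, 7): e=[30,0,-18] → ·  [on edge]
    (3,4)@(7, 9): e=[42,0,-30] → ·  [on edge]
    (2,5)@(5, 11): e=[54,0,-42] → ·  [on edge]
    (1,6)@(3, 13): e=[66,0,-54] → ·  [on edge]
    (0,7)@(1, 15): e=[78,0,-66] → ·  [on edge]
  covered (4 px):
    · · · · · · ·
    · · · # # # #
    · · · · · · ·
    · · · · · · ·
    · · · · · · ·
    · · · · · · ·
    · · · · · · ·
    · · · · · · ·
    · · · · · · ·

Final: [[3,1],[4,1],[5,1],[6,1]]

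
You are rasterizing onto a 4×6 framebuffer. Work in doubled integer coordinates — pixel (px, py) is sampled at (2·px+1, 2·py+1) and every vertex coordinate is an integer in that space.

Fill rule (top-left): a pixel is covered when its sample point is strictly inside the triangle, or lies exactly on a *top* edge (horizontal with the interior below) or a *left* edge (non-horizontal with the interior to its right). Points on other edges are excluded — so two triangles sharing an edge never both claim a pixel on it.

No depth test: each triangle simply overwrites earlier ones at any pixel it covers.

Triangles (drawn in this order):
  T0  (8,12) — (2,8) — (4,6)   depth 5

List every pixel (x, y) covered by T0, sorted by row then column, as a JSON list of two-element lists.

T0:
  2·area = 20
  edge (8, 12)→(2, 8): d=(-6,-4) top-left  bias=+0
  edge (2, 8)→(4, 6): d=(2,-2) top-left  bias=+0
  edge (4, 6)→(8, 12): d=(4,6) right/bottom  bias=-1
    (3,1)@(7, 3): e=[50,0,-30] → ·  [on edge]
    (2,2)@(5, 5): e=[30,0,-10] → ·  [on edge]
    (1,3)@(3, 7): e=[10,0,10] → #  [on edge]
    (2,3)@(5, 7): e=[18,4,-2] → ·
    (0,4)@(1, 9): e=[-10,0,30] → ·  [on edge]
    (1,4)@(3, 9): e=[-2,4,18] → ·
    (2,4)@(5, 9): e=[6,8,6] → #
    (3,4)@(7, 9): e=[14,12,-6] → ·
    (2,5)@(5, 11): e=[-6,12,14] → ·
    (3,5)@(7, 11): e=[2,16,2] → #
  covered (3 px):
    · · · ·
    · · · ·
    · · · ·
    · # · ·
    · · # ·
    · · · #

Final: [[1,3],[2,4],[3,5]]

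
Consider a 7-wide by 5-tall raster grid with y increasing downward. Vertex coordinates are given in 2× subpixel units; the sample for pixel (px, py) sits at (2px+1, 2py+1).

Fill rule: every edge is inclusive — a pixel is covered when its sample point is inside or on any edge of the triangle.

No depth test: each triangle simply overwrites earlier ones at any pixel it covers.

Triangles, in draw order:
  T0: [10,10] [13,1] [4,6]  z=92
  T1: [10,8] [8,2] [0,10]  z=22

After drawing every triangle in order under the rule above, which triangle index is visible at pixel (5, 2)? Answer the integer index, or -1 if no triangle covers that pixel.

T0:
  2·area = 66  (B↔C swapped to make it positive)
  edge (10, 10)→(4, 6): d=(-6,-4) inclusive
  edge (4, 6)→(13, 1): d=(9,-5) inclusive
  edge (13, 1)→(10, 10): d=(-3,9) inclusive
    (6,0)@(13, 1): e=[66,0,0] → █  [on edge]
    (5,1)@(11, 3): e=[46,8,12] → █
    (6,1)@(13, 3): e=[54,18,-6] → ·
    (3,2)@(7, 5): e=[18,6,42] → █
    (4,2)@(9, 5): e=[26,16,24] → █
    (6,2)@(13, 5): e=[42,36,-12] → ·
    (3,3)@(7, 7): e=[6,24,36] → █
    (5,3)@(11, 7): e=[22,44,0] → █  [on edge]
    (6,3)@(13, 7): e=[30,54,-18] → ·
    (3,4)@(7, 9): e=[-6,42,30] → ·
    (4,4)@(9, 9): e=[2,52,12] → █
    (5,4)@(11, 9): e=[10,62,-6] → ·
  covered (9 px):
    · · · · · · █
    · · · · · █ ·
    · · · █ █ █ ·
    · · · █ █ █ ·
    · · · · █ · ·
T1:
  2·area = 64  (B↔C swapped to make it positive)
  edge (10, 8)→(0, 10): d=(-10,2) inclusive
  edge (0, 10)→(8, 2): d=(8,-8) inclusive
  edge (8, 2)→(10, 8): d=(2,6) inclusive
    (4,0)@(9, 1): e=[72,0,-8] → ·  [on edge]
    (3,1)@(7, 3): e=[56,0,8] → █  [on edge]
    (4,1)@(9, 3): e=[52,16,-4] → ·
    (2,2)@(5, 5): e=[40,0,24] → █  [on edge]
    (4,2)@(9, 5): e=[32,32,0] → █  [on edge]
    (5,2)@(11, 5): e=[28,48,-12] → ·
    (1,3)@(3, 7): e=[24,0,40] → █  [on edge]
    (5,3)@(11, 7): e=[8,64,-8] → ·
    (0,4)@(1, 9): e=[8,0,56] → █  [on edge]
    (2,4)@(5, 9): e=[0,32,32] → █  [on edge]
    (3,4)@(7, 9): e=[-4,48,20] → ·
    (4,4)@(9, 9): e=[-8,64,8] → ·
  covered (11 px):
    · · · · · · ·
    · · · █ · · ·
    · · █ █ █ · ·
    · █ █ █ █ · ·
    █ █ █ · · · ·

Z-buffer (winner per pixel, '.' = empty):
  . . . . . . 0
  . . . 1 . 0 .
  . . 1 1 1 0 .
  . 1 1 1 1 0 .
  1 1 1 . 0 . .

Final: 0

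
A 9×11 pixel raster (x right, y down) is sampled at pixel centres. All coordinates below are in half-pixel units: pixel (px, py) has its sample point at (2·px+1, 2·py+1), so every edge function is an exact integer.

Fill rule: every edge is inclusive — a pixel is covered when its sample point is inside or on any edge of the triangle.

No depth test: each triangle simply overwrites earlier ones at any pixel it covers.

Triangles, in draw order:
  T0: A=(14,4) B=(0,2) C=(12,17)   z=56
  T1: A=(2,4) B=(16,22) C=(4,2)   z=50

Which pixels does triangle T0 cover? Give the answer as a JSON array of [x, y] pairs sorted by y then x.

T0:
  2·area = 186  (B↔C swapped to make it positive)
  edge (14, 4)→(12, 17): d=(-2,13) inclusive
  edge (12, 17)→(0, 2): d=(-12,-15) inclusive
  edge (0, 2)→(14, 4): d=(14,2) inclusive
    (0,1)@(1, 3): e=[171,3,12] → █
    (1,1)@(3, 3): e=[145,33,8] → █
    (2,1)@(5, 3): e=[119,63,4] → █
    (3,1)@(7, 3): e=[93,93,0] → █  [on edge]
    (4,1)@(9, 3): e=[67,123,-4] → ·
    (0,2)@(1, 5): e=[167,-21,40] → ·
    (1,2)@(3, 5): e=[141,9,36] → █
    (4,2)@(9, 5): e=[63,99,24] → █
    (5,2)@(11, 5): e=[37,129,20] → █
    (6,2)@(13, 5): e=[11,159,16] → █
    (7,2)@(15, 5): e=[-15,189,12] → ·
    (1,3)@(3, 7): e=[137,-15,64] → ·
  covered (24 px):
    · · · · · · · · ·
    █ █ █ █ · · · · ·
    · █ █ █ █ █ █ · ·
    · · █ █ █ █ █ · ·
    · · · █ █ █ █ · ·
    · · · · █ █ · · ·
    · · · · █ █ · · ·
    · · · · · █ · · ·
    · · · · · · · · ·
    · · · · · · · · ·
    · · · · · · · · ·
T1:
  2·area = 64  (B↔C swapped to make it positive)
  edge (2, 4)→(4, 2): d=(2,-2) inclusive
  edge (4, 2)→(16, 22): d=(12,20) inclusive
  edge (16, 22)→(2, 4): d=(-14,-18) inclusive
    (2,0)@(5, 1): e=[0,-32,96] → ·  [on edge]
    (1,1)@(3, 3): e=[0,32,32] → █  [on edge]
    (2,1)@(5, 3): e=[4,-8,68] → ·
    (0,2)@(1, 5): e=[0,96,-32] → ·  [on edge]
    (1,2)@(3, 5): e=[4,56,4] → █
    (2,2)@(5, 5): e=[8,16,40] → █
    (3,2)@(7, 5): e=[12,-24,76] → ·
    (1,3)@(3, 7): e=[8,80,-24] → ·
    (2,3)@(5, 7): e=[12,40,12] → █
    (3,3)@(7, 7): e=[16,0,48] → █  [on edge]
    (4,3)@(9, 7): e=[20,-40,84] → ·
    (2,4)@(5, 9): e=[16,64,-16] → ·
    (4,6)@(9, 13): e=[32,32,0] → █  [on edge]
    (6,8)@(13, 17): e=[48,0,16] → █  [on edge]
  covered (10 px):
    · · · · · · · · ·
    · █ · · · · · · ·
    · █ █ · · · · · ·
    · · █ █ · · · · ·
    · · · █ · · · · ·
    · · · · █ · · · ·
    · · · · █ · · · ·
    · · · · · █ · · ·
    · · · · · · █ · ·
    · · · · · · · · ·
    · · · · · · · · ·

Result: [[0,1],[1,1],[2,1],[3,1],[1,2],[2,2],[3,2],[4,2],[5,2],[6,2],[2,3],[3,3],[4,3],[5,3],[6,3],[3,4],[4,4],[5,4],[6,4],[4,5],[5,5],[4,6],[5,6],[5,7]]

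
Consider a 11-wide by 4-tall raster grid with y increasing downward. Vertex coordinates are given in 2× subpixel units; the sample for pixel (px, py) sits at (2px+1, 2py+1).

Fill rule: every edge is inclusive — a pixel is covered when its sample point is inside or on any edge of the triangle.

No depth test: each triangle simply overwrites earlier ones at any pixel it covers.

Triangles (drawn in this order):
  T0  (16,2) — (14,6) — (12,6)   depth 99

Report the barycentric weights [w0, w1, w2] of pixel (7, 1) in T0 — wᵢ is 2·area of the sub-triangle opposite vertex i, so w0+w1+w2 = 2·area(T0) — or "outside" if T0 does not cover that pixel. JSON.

T0:
  2·area = 8
  edge (16, 2)→(14, 6): d=(-2,4) inclusive
  edge (14, 6)→(12, 6): d=(-2,0) inclusive
  edge (12, 6)→(16, 2): d=(4,-4) inclusive
    (8,0)@(17, 1): e=[-2,10,0] → ·  [on edge]
    (7,1)@(15, 3): e=[2,6,0] → #  [on edge]
    (8,1)@(17, 3): e=[-6,6,8] → ·
    (6,2)@(13, 5): e=[6,2,0] → #  [on edge]
    (7,2)@(15, 5): e=[-2,2,8] → ·
    (5,3)@(11, 7): e=[10,-2,0] → ·  [on edge]
    (6,3)@(13, 7): e=[2,-2,8] → ·
  covered (2 px):
    · · · · · · · · · · ·
    · · · · · · · # · · ·
    · · · · · · # · · · ·
    · · · · · · · · · · ·

Result: [6,0,2]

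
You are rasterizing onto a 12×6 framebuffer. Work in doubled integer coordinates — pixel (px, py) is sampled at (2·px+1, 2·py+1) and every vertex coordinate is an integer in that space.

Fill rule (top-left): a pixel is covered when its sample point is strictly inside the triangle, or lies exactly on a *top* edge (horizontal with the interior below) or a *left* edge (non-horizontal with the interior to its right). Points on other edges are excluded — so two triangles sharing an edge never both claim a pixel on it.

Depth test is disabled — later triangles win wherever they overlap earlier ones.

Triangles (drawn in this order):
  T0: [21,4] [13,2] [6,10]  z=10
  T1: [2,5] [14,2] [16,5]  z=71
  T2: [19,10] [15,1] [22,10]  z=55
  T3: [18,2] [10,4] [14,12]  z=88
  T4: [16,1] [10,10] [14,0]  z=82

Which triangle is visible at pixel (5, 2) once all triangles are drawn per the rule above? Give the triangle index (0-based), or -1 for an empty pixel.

T0:
  2·area = 78  (B↔C swapped to make it positive)
  edge (21, 4)→(6, 10): d=(-15,6) right/bottom  bias=-1
  edge (6, 10)→(13, 2): d=(7,-8) top-left  bias=+0
  edge (13, 2)→(21, 4): d=(8,2) right/bottom  bias=-1
    (4,0)@(9, 1): e=[117,-39,0] → .  [on edge]
    (6,1)@(13, 3): e=[63,7,8] → X
    (7,1)@(15, 3): e=[51,23,4] → X
    (8,1)@(17, 3): e=[39,39,0] → .  [on edge]
    (5,2)@(11, 5): e=[45,5,28] → X
    (8,2)@(17, 5): e=[9,53,16] → X
    (9,2)@(19, 5): e=[-3,69,12] → .
    (4,3)@(9, 7): e=[27,3,48] → X
    (7,3)@(15, 7): e=[-9,51,36] → .
    (8,3)@(17, 7): e=[-21,67,32] → .
    (3,4)@(7, 9): e=[9,1,68] → X
    (4,4)@(9, 9): e=[-3,17,64] → .
  covered (10 px):
    . . . . . . . . . . . .
    . . . . . . X X . . . .
    . . . . . X X X X . . .
    . . . . X X X . . . . .
    . . . X . . . . . . . .
    . . . . . . . . . . . .
T1:
  2·area = 42
  edge (2, 5)→(14, 2): d=(12,-3) top-left  bias=+0
  edge (14, 2)→(16, 5): d=(2,3) right/bottom  bias=-1
  edge (16, 5)→(2, 5): d=(-14,0) right/bottom  bias=-1
    (5,1)@(11, 3): e=[3,11,28] → X
    (6,1)@(13, 3): e=[9,5,28] → X
    (7,1)@(15, 3): e=[15,-1,28] → .
    (0,2)@(1, 5): e=[-3,45,0] → .  [on edge]
    (1,2)@(3, 5): e=[3,39,0] → .  [on edge]
    (2,2)@(5, 5): e=[9,33,0] → .  [on edge]
    (3,2)@(7, 5): e=[15,27,0] → .  [on edge]
    (4,2)@(9, 5): e=[21,21,0] → .  [on edge]
    (5,2)@(11, 5): e=[27,15,0] → .  [on edge]
    (6,2)@(13, 5): e=[33,9,0] → .  [on edge]
    (7,2)@(15, 5): e=[39,3,0] → .  [on edge]
    (8,2)@(17, 5): e=[45,-3,0] → .  [on edge]
    (9,2)@(19, 5): e=[51,-9,0] → .  [on edge]
    (10,2)@(21, 5): e=[57,-15,0] → .  [on edge]
    (11,2)@(23, 5): e=[63,-21,0] → .  [on edge]
  covered (2 px):
    . . . . . . . . . . . .
    . . . . . X X . . . . .
    . . . . . . . . . . . .
    . . . . . . . . . . . .
    . . . . . . . . . . . .
    . . . . . . . . . . . .
T2:
  2·area = 27
  edge (19, 10)→(15, 1): d=(-4,-9) top-left  bias=+0
  edge (15, 1)→(22, 10): d=(7,9) right/bottom  bias=-1
  edge (22, 10)→(19, 10): d=(-3,0) right/bottom  bias=-1
    (7,0)@(15, 1): e=[0,0,27] → .  [on edge]
    (8,2)@(17, 5): e=[2,10,15] → X
    (9,2)@(19, 5): e=[20,-8,15] → .
    (8,3)@(17, 7): e=[-6,24,9] → .
    (9,3)@(19, 7): e=[12,6,9] → X
    (10,3)@(21, 7): e=[30,-12,9] → .
    (9,4)@(19, 9): e=[4,20,3] → X
    (10,4)@(21, 9): e=[22,2,3] → X
    (11,4)@(23, 9): e=[40,-16,3] → .
    (9,5)@(19, 11): e=[-4,34,-3] → .
    (10,5)@(21, 11): e=[14,16,-3] → .
  covered (4 px):
    . . . . . . . . . . . .
    . . . . . . . . . . . .
    . . . . . . . . X . . .
    . . . . . . . . . X . .
    . . . . . . . . . X X .
    . . . . . . . . . . . .
T3:
  2·area = 72  (B↔C swapped to make it positive)
  edge (18, 2)→(14, 12): d=(-4,10) right/bottom  bias=-1
  edge (14, 12)→(10, 4): d=(-4,-8) top-left  bias=+0
  edge (10, 4)→(18, 2): d=(8,-2) top-left  bias=+0
    (7,1)@(15, 3): e=[26,44,2] → X
    (8,1)@(17, 3): e=[6,60,6] → X
    (9,1)@(19, 3): e=[-14,76,10] → .
    (5,2)@(11, 5): e=[58,4,10] → X
    (6,2)@(13, 5): e=[38,20,14] → X
    (8,2)@(17, 5): e=[-2,52,22] → .
    (5,3)@(11, 7): e=[50,-4,26] → .
    (6,3)@(13, 7): e=[30,12,30] → X
    (8,3)@(17, 7): e=[-10,44,38] → .
    (6,4)@(13, 9): e=[22,4,46] → X
    (8,4)@(17, 9): e=[-18,36,54] → .
    (6,5)@(13, 11): e=[14,-4,62] → .
  covered (9 px):
    . . . . . . . . . . . .
    . . . . . . . X X . . .
    . . . . . X X X . . . .
    . . . . . . X X . . . .
    . . . . . . X X . . . .
    . . . . . . . . . . . .
T4:
  2·area = 24
  edge (16, 1)→(10, 10): d=(-6,9) right/bottom  bias=-1
  edge (10, 10)→(14, 0): d=(4,-10) top-left  bias=+0
  edge (14, 0)→(16, 1): d=(2,1) right/bottom  bias=-1
    (7,0)@(15, 1): e=[9,14,1] → X
    (8,0)@(17, 1): e=[-9,34,-1] → .
    (6,1)@(13, 3): e=[15,2,7] → X
    (7,1)@(15, 3): e=[-3,22,5] → .
    (6,2)@(13, 5): e=[3,10,11] → X
    (7,2)@(15, 5): e=[-15,30,9] → .
    (6,3)@(13, 7): e=[-9,18,15] → .
  covered (3 px):
    . . . . . . . X . . . .
    . . . . . . X . . . . .
    . . . . . . X . . . . .
    . . . . . . . . . . . .
    . . . . . . . . . . . .
    . . . . . . . . . . . .

Z-buffer (winner per pixel, '.' = empty):
  . . . . . . . 4 . . . .
  . . . . . 1 4 3 3 . . .
  . . . . . 3 4 3 2 . . .
  . . . . 0 0 3 3 . 2 . .
  . . . 0 . . 3 3 . 2 2 .
  . . . . . . . . . . . .

Result: 3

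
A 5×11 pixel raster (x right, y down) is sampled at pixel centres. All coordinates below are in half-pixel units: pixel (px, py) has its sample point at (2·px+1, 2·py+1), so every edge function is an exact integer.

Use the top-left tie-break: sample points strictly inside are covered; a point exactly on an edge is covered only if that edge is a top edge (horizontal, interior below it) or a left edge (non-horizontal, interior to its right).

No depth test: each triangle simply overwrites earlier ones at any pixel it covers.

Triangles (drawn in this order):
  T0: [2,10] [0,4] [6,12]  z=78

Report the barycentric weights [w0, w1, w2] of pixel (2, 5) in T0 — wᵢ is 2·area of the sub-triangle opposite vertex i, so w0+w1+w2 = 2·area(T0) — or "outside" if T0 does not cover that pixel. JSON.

T0:
  2·area = 20
  edge (2, 10)→(0, 4): d=(-2,-6) top-left  bias=+0
  edge (0, 4)→(6, 12): d=(6,8) right/bottom  bias=-1
  edge (6, 12)→(2, 10): d=(-4,-2) top-left  bias=+0
    (0,3)@(1, 7): e=[0,10,10] → █  [on edge]
    (1,3)@(3, 7): e=[12,-6,14] → ·
    (0,4)@(1, 9): e=[-4,22,2] → ·
    (1,4)@(3, 9): e=[8,6,6] → █
    (2,4)@(5, 9): e=[20,-10,10] → ·
    (1,5)@(3, 11): e=[4,18,-2] → ·
    (2,5)@(5, 11): e=[16,2,2] → █
    (3,5)@(7, 11): e=[28,-14,6] → ·
    (1,6)@(3, 13): e=[0,30,-10] → ·  [on edge]
    (2,6)@(5, 13): e=[12,14,-6] → ·
    (2,9)@(5, 19): e=[0,50,-30] → ·  [on edge]
  covered (3 px):
    · · · · ·
    · · · · ·
    · · · · ·
    █ · · · ·
    · █ · · ·
    · · █ · ·
    · · · · ·
    · · · · ·
    · · · · ·
    · · · · ·
    · · · · ·

Final: [2,2,16]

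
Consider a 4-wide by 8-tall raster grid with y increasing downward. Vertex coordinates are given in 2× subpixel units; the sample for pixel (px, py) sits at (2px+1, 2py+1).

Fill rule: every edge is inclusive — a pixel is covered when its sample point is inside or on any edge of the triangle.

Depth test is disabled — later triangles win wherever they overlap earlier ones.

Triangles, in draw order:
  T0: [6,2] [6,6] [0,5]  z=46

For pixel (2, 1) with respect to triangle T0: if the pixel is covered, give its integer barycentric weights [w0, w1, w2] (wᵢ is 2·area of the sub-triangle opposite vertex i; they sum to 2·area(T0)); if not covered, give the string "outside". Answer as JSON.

T0:
  2·area = 24
  edge (6, 2)→(6, 6): d=(0,4) inclusive
  edge (6, 6)→(0, 5): d=(-6,-1) inclusive
  edge (0, 5)→(6, 2): d=(6,-3) inclusive
    (2,1)@(5, 3): e=[4,17,3] → #
    (3,1)@(7, 3): e=[-4,19,9] → ·
    (0,2)@(1, 5): e=[20,1,3] → #
    (1,2)@(3, 5): e=[12,3,9] → #
    (3,2)@(7, 5): e=[-4,7,21] → ·
    (0,3)@(1, 7): e=[20,-11,15] → ·
    (1,3)@(3, 7): e=[12,-9,21] → ·
    (2,3)@(5, 7): e=[4,-7,27] → ·
  covered (4 px):
    · · · ·
    · · # ·
    # # # ·
    · · · ·
    · · · ·
    · · · ·
    · · · ·
    · · · ·

Result: [17,3,4]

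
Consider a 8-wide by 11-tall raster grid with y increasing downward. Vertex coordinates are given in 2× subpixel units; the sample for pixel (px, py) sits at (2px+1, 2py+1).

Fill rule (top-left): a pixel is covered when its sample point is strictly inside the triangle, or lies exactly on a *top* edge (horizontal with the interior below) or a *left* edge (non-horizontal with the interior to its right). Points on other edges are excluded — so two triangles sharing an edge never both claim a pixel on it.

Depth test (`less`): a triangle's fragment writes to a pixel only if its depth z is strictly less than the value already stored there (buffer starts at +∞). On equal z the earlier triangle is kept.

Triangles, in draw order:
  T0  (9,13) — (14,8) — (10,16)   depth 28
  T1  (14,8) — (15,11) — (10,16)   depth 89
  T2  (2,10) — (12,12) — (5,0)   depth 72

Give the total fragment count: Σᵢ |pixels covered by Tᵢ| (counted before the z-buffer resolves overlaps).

T0:
  2·area = 20
  edge (9, 13)→(14, 8): d=(5,-5) top-left  bias=+0
  edge (14, 8)→(10, 16): d=(-4,8) right/bottom  bias=-1
  edge (10, 16)→(9, 13): d=(-1,-3) top-left  bias=+0
    (2,0)@(5, 1): e=[-80,100,0] → .  [on edge]
    (3,3)@(7, 7): e=[-40,60,0] → .  [on edge]
    (7,3)@(15, 7): e=[0,-4,24] → .  [on edge]
    (6,4)@(13, 9): e=[0,4,16] → X  [on edge]
    (7,4)@(15, 9): e=[10,-12,22] → .
    (5,5)@(11, 11): e=[0,12,8] → X  [on edge]
    (6,5)@(13, 11): e=[10,-4,14] → .
    (4,6)@(9, 13): e=[0,20,0] → X  [on edge]
    (6,6)@(13, 13): e=[20,-12,12] → .
    (3,7)@(7, 15): e=[0,28,-8] → .  [on edge]
    (4,7)@(9, 15): e=[10,12,-2] → .
    (5,7)@(11, 15): e=[20,-4,4] → .
    (2,8)@(5, 17): e=[0,36,-16] → .  [on edge]
    (1,9)@(3, 19): e=[0,44,-24] → .  [on edge]
    (5,9)@(11, 19): e=[40,-20,0] → .  [on edge]
    (0,10)@(1, 21): e=[0,52,-32] → .  [on edge]
  covered (4 px):
    . . . . . . . .
    . . . . . . . .
    . . . . . . . .
    . . . . . . . .
    . . . . . . X .
    . . . . . X . .
    . . . . X X . .
    . . . . . . . .
    . . . . . . . .
    . . . . . . . .
    . . . . . . . .
T1:
  2·area = 20
  edge (14, 8)→(15, 11): d=(1,3) right/bottom  bias=-1
  edge (15, 11)→(10, 16): d=(-5,5) right/bottom  bias=-1
  edge (10, 16)→(14, 8): d=(4,-8) top-left  bias=+0
    (6,2)@(13, 5): e=[0,40,-20] → .  [on edge]
    (6,5)@(13, 11): e=[6,10,4] → X
    (7,5)@(15, 11): e=[0,0,20] → .  [on edge]
    (6,6)@(13, 13): e=[8,0,12] → .  [on edge]
    (5,7)@(11, 15): e=[16,0,4] → .  [on edge]
    (4,8)@(9, 17): e=[24,0,-4] → .  [on edge]
    (3,9)@(7, 19): e=[32,0,-12] → .  [on edge]
    (2,10)@(5, 21): e=[40,0,-20] → .  [on edge]
  covered (1 px):
    . . . . . . . .
    . . . . . . . .
    . . . . . . . .
    . . . . . . . .
    . . . . . . . .
    . . . . . . X .
    . . . . . . . .
    . . . . . . . .
    . . . . . . . .
    . . . . . . . .
    . . . . . . . .
T2:
  2·area = 106  (B↔C swapped to make it positive)
  edge (2, 10)→(5, 0): d=(3,-10) top-left  bias=+0
  edge (5, 0)→(12, 12): d=(7,12) right/bottom  bias=-1
  edge (12, 12)→(2, 10): d=(-10,-2) top-left  bias=+0
    (2,0)@(5, 1): e=[3,7,96] → X
    (3,0)@(7, 1): e=[23,-17,100] → .
    (2,1)@(5, 3): e=[9,21,76] → X
    (3,1)@(7, 3): e=[29,-3,80] → .
    (2,2)@(5, 5): e=[15,35,56] → X
    (3,2)@(7, 5): e=[35,11,60] → X
    (4,2)@(9, 5): e=[55,-13,64] → .
    (1,3)@(3, 7): e=[1,73,32] → X
    (4,3)@(9, 7): e=[61,1,44] → X
    (5,3)@(11, 7): e=[81,-23,48] → .
    (1,4)@(3, 9): e=[7,87,12] → X
    (5,4)@(11, 9): e=[87,-9,28] → .
    (3,5)@(7, 11): e=[53,53,0] → X  [on edge]
  covered (15 px):
    . . X . . . . .
    . . X . . . . .
    . . X X . . . .
    . X X X X . . .
    . X X X X . . .
    . . . X X X . .
    . . . . . . . .
    . . . . . . . .
    . . . . . . . .
    . . . . . . . .
    . . . . . . . .

Answer: 20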